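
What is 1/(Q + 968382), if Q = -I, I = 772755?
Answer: 1/195627 ≈ 5.1118e-6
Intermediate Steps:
Q = -772755 (Q = -1*772755 = -772755)
1/(Q + 968382) = 1/(-772755 + 968382) = 1/195627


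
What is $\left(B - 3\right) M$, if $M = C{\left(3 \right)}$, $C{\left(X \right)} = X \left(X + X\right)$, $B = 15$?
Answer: $216$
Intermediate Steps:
$C{\left(X \right)} = 2 X^{2}$ ($C{\left(X \right)} = X 2 X = 2 X^{2}$)
$M = 18$ ($M = 2 \cdot 3^{2} = 2 \cdot 9 = 18$)
$\left(B - 3\right) M = \left(15 - 3\right) 18 = 12 \cdot 18 = 216$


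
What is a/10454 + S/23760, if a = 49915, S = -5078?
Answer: 283223747/62096760 ≈ 4.5610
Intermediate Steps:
a/10454 + S/23760 = 49915/10454 - 5078/23760 = 49915*(1/10454) - 5078*1/23760 = 49915/10454 - 2539/11880 = 283223747/62096760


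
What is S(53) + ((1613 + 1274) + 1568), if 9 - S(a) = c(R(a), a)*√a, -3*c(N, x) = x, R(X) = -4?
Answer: 4464 + 53*√53/3 ≈ 4592.6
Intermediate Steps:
c(N, x) = -x/3
S(a) = 9 + a^(3/2)/3 (S(a) = 9 - (-a/3)*√a = 9 - (-1)*a^(3/2)/3 = 9 + a^(3/2)/3)
S(53) + ((1613 + 1274) + 1568) = (9 + 53^(3/2)/3) + ((1613 + 1274) + 1568) = (9 + (53*√53)/3) + (2887 + 1568) = (9 + 53*√53/3) + 4455 = 4464 + 53*√53/3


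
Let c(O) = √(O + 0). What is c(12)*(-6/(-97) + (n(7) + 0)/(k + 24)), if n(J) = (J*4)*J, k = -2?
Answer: 19144*√3/1067 ≈ 31.076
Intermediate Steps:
n(J) = 4*J² (n(J) = (4*J)*J = 4*J²)
c(O) = √O
c(12)*(-6/(-97) + (n(7) + 0)/(k + 24)) = √12*(-6/(-97) + (4*7² + 0)/(-2 + 24)) = (2*√3)*(-6*(-1/97) + (4*49 + 0)/22) = (2*√3)*(6/97 + (196 + 0)*(1/22)) = (2*√3)*(6/97 + 196*(1/22)) = (2*√3)*(6/97 + 98/11) = (2*√3)*(9572/1067) = 19144*√3/1067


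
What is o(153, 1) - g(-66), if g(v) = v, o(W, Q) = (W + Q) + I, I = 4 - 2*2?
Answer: 220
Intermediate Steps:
I = 0 (I = 4 - 4 = 0)
o(W, Q) = Q + W (o(W, Q) = (W + Q) + 0 = (Q + W) + 0 = Q + W)
o(153, 1) - g(-66) = (1 + 153) - 1*(-66) = 154 + 66 = 220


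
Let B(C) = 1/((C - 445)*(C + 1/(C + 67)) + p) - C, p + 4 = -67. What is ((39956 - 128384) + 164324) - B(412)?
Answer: 499552306487/6546526 ≈ 76308.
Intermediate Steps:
p = -71 (p = -4 - 67 = -71)
B(C) = 1/(-71 + (-445 + C)*(C + 1/(67 + C))) - C (B(C) = 1/((C - 445)*(C + 1/(C + 67)) - 71) - C = 1/((-445 + C)*(C + 1/(67 + C)) - 71) - C = 1/(-71 + (-445 + C)*(C + 1/(67 + C))) - C)
((39956 - 128384) + 164324) - B(412) = ((39956 - 128384) + 164324) - (-67 + 412**4 - 29885*412**2 - 5203*412 - 378*412**3)/(5202 - 1*412**3 + 378*412**2 + 29885*412) = (-88428 + 164324) - (-67 + 28813025536 - 29885*169744 - 2143636 - 378*69934528)/(5202 - 1*69934528 + 378*169744 + 12312620) = 75896 - (-67 + 28813025536 - 5072799440 - 2143636 - 26435251584)/(5202 - 69934528 + 64163232 + 12312620) = 75896 - (-2697169191)/6546526 = 75896 - 1*(-2697169191/6546526) = 75896 + 2697169191/6546526 = 499552306487/6546526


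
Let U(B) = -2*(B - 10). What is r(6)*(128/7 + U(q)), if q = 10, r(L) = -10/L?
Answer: -640/21 ≈ -30.476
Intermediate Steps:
U(B) = 20 - 2*B (U(B) = -2*(-10 + B) = 20 - 2*B)
r(6)*(128/7 + U(q)) = (-10/6)*(128/7 + (20 - 2*10)) = (-10*⅙)*(128*(⅐) + (20 - 20)) = -5*(128/7 + 0)/3 = -5/3*128/7 = -640/21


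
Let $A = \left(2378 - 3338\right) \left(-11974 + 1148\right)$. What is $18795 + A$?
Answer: $10411755$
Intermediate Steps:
$A = 10392960$ ($A = \left(-960\right) \left(-10826\right) = 10392960$)
$18795 + A = 18795 + 10392960 = 10411755$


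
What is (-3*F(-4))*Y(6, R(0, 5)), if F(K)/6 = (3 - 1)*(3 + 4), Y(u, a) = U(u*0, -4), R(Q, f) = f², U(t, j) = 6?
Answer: -1512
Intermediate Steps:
Y(u, a) = 6
F(K) = 84 (F(K) = 6*((3 - 1)*(3 + 4)) = 6*(2*7) = 6*14 = 84)
(-3*F(-4))*Y(6, R(0, 5)) = -3*84*6 = -252*6 = -1512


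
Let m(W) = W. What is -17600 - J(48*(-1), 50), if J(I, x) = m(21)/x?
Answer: -880021/50 ≈ -17600.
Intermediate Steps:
J(I, x) = 21/x
-17600 - J(48*(-1), 50) = -17600 - 21/50 = -880021/50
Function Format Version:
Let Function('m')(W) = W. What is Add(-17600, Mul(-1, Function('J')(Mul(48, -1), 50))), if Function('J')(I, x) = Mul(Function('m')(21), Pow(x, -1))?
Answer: Rational(-880021, 50) ≈ -17600.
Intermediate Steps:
Function('J')(I, x) = Mul(21, Pow(x, -1))
Add(-17600, Mul(-1, Function('J')(Mul(48, -1), 50))) = Add(-17600, Mul(-1, Mul(21, Pow(50, -1)))) = Add(-17600, Mul(-1, Mul(21, Rational(1, 50)))) = Add(-17600, Mul(-1, Rational(21, 50))) = Add(-17600, Rational(-21, 50)) = Rational(-880021, 50)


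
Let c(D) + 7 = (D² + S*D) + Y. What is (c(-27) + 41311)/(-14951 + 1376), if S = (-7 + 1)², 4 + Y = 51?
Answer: -41108/13575 ≈ -3.0282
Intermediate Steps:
Y = 47 (Y = -4 + 51 = 47)
S = 36 (S = (-6)² = 36)
c(D) = 40 + D² + 36*D (c(D) = -7 + ((D² + 36*D) + 47) = -7 + (47 + D² + 36*D) = 40 + D² + 36*D)
(c(-27) + 41311)/(-14951 + 1376) = ((40 + (-27)² + 36*(-27)) + 41311)/(-14951 + 1376) = ((40 + 729 - 972) + 41311)/(-13575) = (-203 + 41311)*(-1/13575) = 41108*(-1/13575) = -41108/13575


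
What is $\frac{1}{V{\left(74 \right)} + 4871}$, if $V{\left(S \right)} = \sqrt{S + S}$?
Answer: $\frac{4871}{23726493} - \frac{2 \sqrt{37}}{23726493} \approx 0.00020479$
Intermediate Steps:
$V{\left(S \right)} = \sqrt{2} \sqrt{S}$ ($V{\left(S \right)} = \sqrt{2 S} = \sqrt{2} \sqrt{S}$)
$\frac{1}{V{\left(74 \right)} + 4871} = \frac{1}{\sqrt{2} \sqrt{74} + 4871} = \frac{1}{2 \sqrt{37} + 4871} = \frac{1}{4871 + 2 \sqrt{37}}$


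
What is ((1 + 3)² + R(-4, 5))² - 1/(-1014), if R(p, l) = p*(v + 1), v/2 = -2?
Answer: 794977/1014 ≈ 784.00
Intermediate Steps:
v = -4 (v = 2*(-2) = -4)
R(p, l) = -3*p (R(p, l) = p*(-4 + 1) = p*(-3) = -3*p)
((1 + 3)² + R(-4, 5))² - 1/(-1014) = ((1 + 3)² - 3*(-4))² - 1/(-1014) = (4² + 12)² - 1*(-1/1014) = (16 + 12)² + 1/1014 = 28² + 1/1014 = 784 + 1/1014 = 794977/1014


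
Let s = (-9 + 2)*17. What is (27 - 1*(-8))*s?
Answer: -4165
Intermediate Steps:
s = -119 (s = -7*17 = -119)
(27 - 1*(-8))*s = (27 - 1*(-8))*(-119) = (27 + 8)*(-119) = 35*(-119) = -4165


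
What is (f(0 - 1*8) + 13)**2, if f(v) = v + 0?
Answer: 25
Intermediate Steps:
f(v) = v
(f(0 - 1*8) + 13)**2 = ((0 - 1*8) + 13)**2 = ((0 - 8) + 13)**2 = (-8 + 13)**2 = 5**2 = 25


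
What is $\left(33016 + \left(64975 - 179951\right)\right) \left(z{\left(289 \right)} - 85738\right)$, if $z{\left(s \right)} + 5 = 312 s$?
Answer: $-362673000$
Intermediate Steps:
$z{\left(s \right)} = -5 + 312 s$
$\left(33016 + \left(64975 - 179951\right)\right) \left(z{\left(289 \right)} - 85738\right) = \left(33016 + \left(64975 - 179951\right)\right) \left(\left(-5 + 312 \cdot 289\right) - 85738\right) = \left(33016 - 114976\right) \left(\left(-5 + 90168\right) - 85738\right) = - 81960 \left(90163 - 85738\right) = \left(-81960\right) 4425 = -362673000$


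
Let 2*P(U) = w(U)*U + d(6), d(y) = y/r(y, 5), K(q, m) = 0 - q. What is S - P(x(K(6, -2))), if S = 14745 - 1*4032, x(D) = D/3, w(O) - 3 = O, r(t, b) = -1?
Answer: 10717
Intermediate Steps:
K(q, m) = -q
w(O) = 3 + O
x(D) = D/3 (x(D) = D*(1/3) = D/3)
S = 10713 (S = 14745 - 4032 = 10713)
d(y) = -y (d(y) = y/(-1) = y*(-1) = -y)
P(U) = -3 + U*(3 + U)/2 (P(U) = ((3 + U)*U - 1*6)/2 = (U*(3 + U) - 6)/2 = (-6 + U*(3 + U))/2 = -3 + U*(3 + U)/2)
S - P(x(K(6, -2))) = 10713 - (-3 + ((-1*6)/3)*(3 + (-1*6)/3)/2) = 10713 - (-3 + ((1/3)*(-6))*(3 + (1/3)*(-6))/2) = 10713 - (-3 + (1/2)*(-2)*(3 - 2)) = 10713 - (-3 + (1/2)*(-2)*1) = 10713 - (-3 - 1) = 10713 - 1*(-4) = 10713 + 4 = 10717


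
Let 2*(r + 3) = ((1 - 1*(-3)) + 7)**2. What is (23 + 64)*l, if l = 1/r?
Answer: 174/115 ≈ 1.5130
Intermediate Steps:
r = 115/2 (r = -3 + ((1 - 1*(-3)) + 7)**2/2 = -3 + ((1 + 3) + 7)**2/2 = -3 + (4 + 7)**2/2 = -3 + (1/2)*11**2 = -3 + (1/2)*121 = -3 + 121/2 = 115/2 ≈ 57.500)
l = 2/115 (l = 1/(115/2) = 2/115 ≈ 0.017391)
(23 + 64)*l = (23 + 64)*(2/115) = 87*(2/115) = 174/115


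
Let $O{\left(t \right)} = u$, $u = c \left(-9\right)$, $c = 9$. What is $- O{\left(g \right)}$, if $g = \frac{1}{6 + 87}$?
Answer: $81$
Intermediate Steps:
$g = \frac{1}{93} \approx 0.010753$
$u = -81$ ($u = 9 \left(-9\right) = -81$)
$O{\left(t \right)} = -81$
$- O{\left(g \right)} = \left(-1\right) \left(-81\right) = 81$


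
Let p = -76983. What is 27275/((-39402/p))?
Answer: 699903775/13134 ≈ 53289.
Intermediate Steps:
27275/((-39402/p)) = 27275/((-39402/(-76983))) = 27275/((-39402*(-1/76983))) = 27275/(13134/25661) = 27275*(25661/13134) = 699903775/13134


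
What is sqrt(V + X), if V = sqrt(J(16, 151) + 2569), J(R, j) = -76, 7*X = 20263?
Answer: sqrt(141841 + 147*sqrt(277))/7 ≈ 54.265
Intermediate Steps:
X = 20263/7 (X = (1/7)*20263 = 20263/7 ≈ 2894.7)
V = 3*sqrt(277) (V = sqrt(-76 + 2569) = sqrt(2493) = 3*sqrt(277) ≈ 49.930)
sqrt(V + X) = sqrt(3*sqrt(277) + 20263/7) = sqrt(20263/7 + 3*sqrt(277))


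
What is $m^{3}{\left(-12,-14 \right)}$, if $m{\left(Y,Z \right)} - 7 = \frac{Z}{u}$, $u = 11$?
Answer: $\frac{250047}{1331} \approx 187.86$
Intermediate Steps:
$m{\left(Y,Z \right)} = 7 + \frac{Z}{11}$
$m^{3}{\left(-12,-14 \right)} = \left(7 + \frac{1}{11} \left(-14\right)\right)^{3} = \left(7 - \frac{14}{11}\right)^{3} = \left(\frac{63}{11}\right)^{3} = \frac{250047}{1331}$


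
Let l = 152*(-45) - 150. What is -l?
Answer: 6990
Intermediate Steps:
l = -6990 (l = -6840 - 150 = -6990)
-l = -1*(-6990) = 6990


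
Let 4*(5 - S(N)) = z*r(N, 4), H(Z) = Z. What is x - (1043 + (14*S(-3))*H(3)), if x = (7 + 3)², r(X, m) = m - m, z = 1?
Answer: -1153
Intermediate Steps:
r(X, m) = 0
x = 100 (x = 10² = 100)
S(N) = 5 (S(N) = 5 - 0/4 = 5 - ¼*0 = 5 + 0 = 5)
x - (1043 + (14*S(-3))*H(3)) = 100 - (1043 + (14*5)*3) = 100 - (1043 + 70*3) = 100 - (1043 + 210) = 100 - 1*1253 = 100 - 1253 = -1153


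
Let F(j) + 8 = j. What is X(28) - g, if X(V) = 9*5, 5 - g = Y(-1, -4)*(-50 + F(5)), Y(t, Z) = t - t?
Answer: 40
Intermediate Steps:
F(j) = -8 + j
Y(t, Z) = 0
g = 5 (g = 5 - 0*(-50 + (-8 + 5)) = 5 - 0*(-50 - 3) = 5 - 0*(-53) = 5 - 1*0 = 5 + 0 = 5)
X(V) = 45
X(28) - g = 45 - 1*5 = 45 - 5 = 40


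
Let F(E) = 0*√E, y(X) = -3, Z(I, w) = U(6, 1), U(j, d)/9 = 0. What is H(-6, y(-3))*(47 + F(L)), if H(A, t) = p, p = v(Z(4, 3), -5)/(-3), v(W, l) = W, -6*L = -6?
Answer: 0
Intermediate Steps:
L = 1 (L = -⅙*(-6) = 1)
U(j, d) = 0 (U(j, d) = 9*0 = 0)
Z(I, w) = 0
p = 0 (p = 0/(-3) = 0*(-⅓) = 0)
F(E) = 0
H(A, t) = 0
H(-6, y(-3))*(47 + F(L)) = 0*(47 + 0) = 0*47 = 0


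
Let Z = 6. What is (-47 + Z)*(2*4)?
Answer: -328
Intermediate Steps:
(-47 + Z)*(2*4) = (-47 + 6)*(2*4) = -41*8 = -328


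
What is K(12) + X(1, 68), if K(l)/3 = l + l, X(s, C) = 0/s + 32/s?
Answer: 104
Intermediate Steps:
X(s, C) = 32/s (X(s, C) = 0 + 32/s = 32/s)
K(l) = 6*l (K(l) = 3*(l + l) = 3*(2*l) = 6*l)
K(12) + X(1, 68) = 6*12 + 32/1 = 72 + 32*1 = 72 + 32 = 104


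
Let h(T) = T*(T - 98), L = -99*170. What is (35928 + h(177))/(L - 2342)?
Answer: -49911/19172 ≈ -2.6033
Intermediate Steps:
L = -16830
h(T) = T*(-98 + T)
(35928 + h(177))/(L - 2342) = (35928 + 177*(-98 + 177))/(-16830 - 2342) = (35928 + 177*79)/(-19172) = (35928 + 13983)*(-1/19172) = 49911*(-1/19172) = -49911/19172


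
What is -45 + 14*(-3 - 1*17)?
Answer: -325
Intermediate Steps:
-45 + 14*(-3 - 1*17) = -45 + 14*(-3 - 17) = -45 + 14*(-20) = -45 - 280 = -325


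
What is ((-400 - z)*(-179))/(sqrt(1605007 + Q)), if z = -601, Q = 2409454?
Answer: -35979*sqrt(4014461)/4014461 ≈ -17.957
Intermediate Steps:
((-400 - z)*(-179))/(sqrt(1605007 + Q)) = ((-400 - 1*(-601))*(-179))/(sqrt(1605007 + 2409454)) = ((-400 + 601)*(-179))/(sqrt(4014461)) = (201*(-179))*(sqrt(4014461)/4014461) = -35979*sqrt(4014461)/4014461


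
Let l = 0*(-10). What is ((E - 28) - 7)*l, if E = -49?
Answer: 0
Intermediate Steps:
l = 0
((E - 28) - 7)*l = ((-49 - 28) - 7)*0 = (-77 - 7)*0 = -84*0 = 0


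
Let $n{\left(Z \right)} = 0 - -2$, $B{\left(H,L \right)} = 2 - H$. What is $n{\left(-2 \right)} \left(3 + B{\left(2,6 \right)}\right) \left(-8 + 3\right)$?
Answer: $-30$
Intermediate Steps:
$n{\left(Z \right)} = 2$ ($n{\left(Z \right)} = 0 + 2 = 2$)
$n{\left(-2 \right)} \left(3 + B{\left(2,6 \right)}\right) \left(-8 + 3\right) = 2 \left(3 + \left(2 - 2\right)\right) \left(-8 + 3\right) = 2 \left(3 + \left(2 - 2\right)\right) \left(-5\right) = 2 \left(3 + 0\right) \left(-5\right) = 2 \cdot 3 \left(-5\right) = 6 \left(-5\right) = -30$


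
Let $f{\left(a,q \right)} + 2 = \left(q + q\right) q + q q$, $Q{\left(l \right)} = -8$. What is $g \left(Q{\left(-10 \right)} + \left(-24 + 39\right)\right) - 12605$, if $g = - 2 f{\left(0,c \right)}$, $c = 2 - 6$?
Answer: $-13249$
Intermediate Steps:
$c = -4$ ($c = 2 - 6 = -4$)
$f{\left(a,q \right)} = -2 + 3 q^{2}$ ($f{\left(a,q \right)} = -2 + \left(\left(q + q\right) q + q q\right) = -2 + \left(2 q q + q^{2}\right) = -2 + \left(2 q^{2} + q^{2}\right) = -2 + 3 q^{2}$)
$g = -92$ ($g = - 2 \left(-2 + 3 \left(-4\right)^{2}\right) = - 2 \left(-2 + 3 \cdot 16\right) = - 2 \left(-2 + 48\right) = \left(-2\right) 46 = -92$)
$g \left(Q{\left(-10 \right)} + \left(-24 + 39\right)\right) - 12605 = - 92 \left(-8 + \left(-24 + 39\right)\right) - 12605 = - 92 \left(-8 + 15\right) - 12605 = \left(-92\right) 7 - 12605 = -644 - 12605 = -13249$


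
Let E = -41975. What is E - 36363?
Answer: -78338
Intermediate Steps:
E - 36363 = -41975 - 36363 = -78338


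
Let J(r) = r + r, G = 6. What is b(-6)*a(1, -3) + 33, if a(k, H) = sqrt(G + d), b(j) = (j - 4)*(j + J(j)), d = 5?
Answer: 33 + 180*sqrt(11) ≈ 629.99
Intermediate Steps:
J(r) = 2*r
b(j) = 3*j*(-4 + j) (b(j) = (j - 4)*(j + 2*j) = (-4 + j)*(3*j) = 3*j*(-4 + j))
a(k, H) = sqrt(11) (a(k, H) = sqrt(6 + 5) = sqrt(11))
b(-6)*a(1, -3) + 33 = (3*(-6)*(-4 - 6))*sqrt(11) + 33 = (3*(-6)*(-10))*sqrt(11) + 33 = 180*sqrt(11) + 33 = 33 + 180*sqrt(11)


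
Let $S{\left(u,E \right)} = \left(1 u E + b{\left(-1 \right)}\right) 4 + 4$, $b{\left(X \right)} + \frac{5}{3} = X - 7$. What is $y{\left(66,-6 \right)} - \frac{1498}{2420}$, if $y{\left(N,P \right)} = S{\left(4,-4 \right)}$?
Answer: $- \frac{360407}{3630} \approx -99.286$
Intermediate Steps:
$b{\left(X \right)} = - \frac{26}{3} + X$ ($b{\left(X \right)} = - \frac{5}{3} + \left(X - 7\right) = - \frac{5}{3} + \left(-7 + X\right) = - \frac{26}{3} + X$)
$S{\left(u,E \right)} = - \frac{104}{3} + 4 E u$ ($S{\left(u,E \right)} = \left(1 u E - \frac{29}{3}\right) 4 + 4 = \left(u E - \frac{29}{3}\right) 4 + 4 = \left(E u - \frac{29}{3}\right) 4 + 4 = \left(- \frac{29}{3} + E u\right) 4 + 4 = \left(- \frac{116}{3} + 4 E u\right) + 4 = - \frac{104}{3} + 4 E u$)
$y{\left(N,P \right)} = - \frac{296}{3}$ ($y{\left(N,P \right)} = - \frac{104}{3} + 4 \left(-4\right) 4 = - \frac{104}{3} - 64 = - \frac{296}{3}$)
$y{\left(66,-6 \right)} - \frac{1498}{2420} = - \frac{296}{3} - \frac{1498}{2420} = - \frac{296}{3} - \frac{749}{1210} = - \frac{360407}{3630}$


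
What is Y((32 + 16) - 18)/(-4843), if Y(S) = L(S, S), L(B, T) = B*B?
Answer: -900/4843 ≈ -0.18584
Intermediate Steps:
L(B, T) = B**2
Y(S) = S**2
Y((32 + 16) - 18)/(-4843) = ((32 + 16) - 18)**2/(-4843) = (48 - 18)**2*(-1/4843) = 30**2*(-1/4843) = 900*(-1/4843) = -900/4843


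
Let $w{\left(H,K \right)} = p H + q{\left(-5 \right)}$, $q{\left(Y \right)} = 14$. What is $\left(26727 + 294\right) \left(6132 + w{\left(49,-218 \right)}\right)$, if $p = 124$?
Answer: $330250662$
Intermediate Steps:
$w{\left(H,K \right)} = 14 + 124 H$ ($w{\left(H,K \right)} = 124 H + 14 = 14 + 124 H$)
$\left(26727 + 294\right) \left(6132 + w{\left(49,-218 \right)}\right) = \left(26727 + 294\right) \left(6132 + \left(14 + 124 \cdot 49\right)\right) = 27021 \left(6132 + \left(14 + 6076\right)\right) = 27021 \left(6132 + 6090\right) = 27021 \cdot 12222 = 330250662$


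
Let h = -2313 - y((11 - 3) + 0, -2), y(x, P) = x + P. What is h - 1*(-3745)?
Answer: 1426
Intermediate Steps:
y(x, P) = P + x
h = -2319 (h = -2313 - (-2 + ((11 - 3) + 0)) = -2313 - (-2 + (8 + 0)) = -2313 - (-2 + 8) = -2313 - 1*6 = -2313 - 6 = -2319)
h - 1*(-3745) = -2319 - 1*(-3745) = -2319 + 3745 = 1426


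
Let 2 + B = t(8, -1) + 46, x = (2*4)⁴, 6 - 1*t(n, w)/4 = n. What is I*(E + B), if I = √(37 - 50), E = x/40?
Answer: 692*I*√13/5 ≈ 499.01*I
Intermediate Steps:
t(n, w) = 24 - 4*n
x = 4096 (x = 8⁴ = 4096)
E = 512/5 (E = 4096/40 = 4096*(1/40) = 512/5 ≈ 102.40)
B = 36 (B = -2 + ((24 - 4*8) + 46) = -2 + ((24 - 32) + 46) = -2 + (-8 + 46) = -2 + 38 = 36)
I = I*√13 (I = √(-13) = I*√13 ≈ 3.6056*I)
I*(E + B) = (I*√13)*(512/5 + 36) = (I*√13)*(692/5) = 692*I*√13/5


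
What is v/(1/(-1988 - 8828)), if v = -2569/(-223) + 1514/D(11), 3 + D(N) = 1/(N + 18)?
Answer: 51755122432/9589 ≈ 5.3973e+6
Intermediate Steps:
D(N) = -3 + 1/(18 + N) (D(N) = -3 + 1/(N + 18) = -3 + 1/(18 + N))
v = -4785052/9589 (v = -2569/(-223) + 1514/(((-53 - 3*11)/(18 + 11))) = -2569*(-1/223) + 1514/(((-53 - 33)/29)) = 2569/223 + 1514/(((1/29)*(-86))) = 2569/223 + 1514/(-86/29) = 2569/223 + 1514*(-29/86) = 2569/223 - 21953/43 = -4785052/9589 ≈ -499.01)
v/(1/(-1988 - 8828)) = -4785052/(9589*(1/(-1988 - 8828))) = -4785052/(9589*(1/(-10816))) = -4785052/(9589*(-1/10816)) = -4785052/9589*(-10816) = 51755122432/9589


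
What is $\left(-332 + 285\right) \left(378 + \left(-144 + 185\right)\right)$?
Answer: $-19693$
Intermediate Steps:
$\left(-332 + 285\right) \left(378 + \left(-144 + 185\right)\right) = - 47 \left(378 + 41\right) = \left(-47\right) 419 = -19693$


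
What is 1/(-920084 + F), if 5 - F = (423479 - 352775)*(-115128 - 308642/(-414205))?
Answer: 414205/3371229964894797 ≈ 1.2286e-10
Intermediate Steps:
F = 3371611068288017/414205 (F = 5 - (423479 - 352775)*(-115128 - 308642/(-414205)) = 5 - 70704*(-115128 - 308642*(-1/414205)) = 5 - 70704*(-115128 + 308642/414205) = 5 - 70704*(-47686284598)/414205 = 5 - 1*(-3371611066216992/414205) = 5 + 3371611066216992/414205 = 3371611068288017/414205 ≈ 8.1400e+9)
1/(-920084 + F) = 1/(-920084 + 3371611068288017/414205) = 1/(3371229964894797/414205) = 414205/3371229964894797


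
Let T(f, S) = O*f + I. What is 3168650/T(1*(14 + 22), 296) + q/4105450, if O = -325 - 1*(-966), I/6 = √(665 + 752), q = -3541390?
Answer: 828622036836689/6072083302955 - 1584325*√1417/44370897 ≈ 135.12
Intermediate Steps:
I = 6*√1417 (I = 6*√(665 + 752) = 6*√1417 ≈ 225.86)
O = 641 (O = -325 + 966 = 641)
T(f, S) = 6*√1417 + 641*f (T(f, S) = 641*f + 6*√1417 = 6*√1417 + 641*f)
3168650/T(1*(14 + 22), 296) + q/4105450 = 3168650/(6*√1417 + 641*(1*(14 + 22))) - 3541390/4105450 = 3168650/(6*√1417 + 641*(1*36)) - 3541390*1/4105450 = 3168650/(6*√1417 + 641*36) - 354139/410545 = 3168650/(6*√1417 + 23076) - 354139/410545 = 3168650/(23076 + 6*√1417) - 354139/410545 = -354139/410545 + 3168650/(23076 + 6*√1417)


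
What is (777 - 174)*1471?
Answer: 887013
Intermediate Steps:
(777 - 174)*1471 = 603*1471 = 887013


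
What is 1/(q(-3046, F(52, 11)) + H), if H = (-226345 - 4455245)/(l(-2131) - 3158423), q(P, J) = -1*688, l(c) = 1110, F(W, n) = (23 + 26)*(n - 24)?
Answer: -3157313/2167549754 ≈ -0.0014566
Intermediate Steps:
F(W, n) = -1176 + 49*n (F(W, n) = 49*(-24 + n) = -1176 + 49*n)
q(P, J) = -688
H = 4681590/3157313 (H = (-226345 - 4455245)/(1110 - 3158423) = -4681590/(-3157313) = -4681590*(-1/3157313) = 4681590/3157313 ≈ 1.4828)
1/(q(-3046, F(52, 11)) + H) = 1/(-688 + 4681590/3157313) = 1/(-2167549754/3157313) = -3157313/2167549754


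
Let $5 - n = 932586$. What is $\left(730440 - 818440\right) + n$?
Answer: $-1020581$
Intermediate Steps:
$n = -932581$ ($n = 5 - 932586 = -932581$)
$\left(730440 - 818440\right) + n = \left(730440 - 818440\right) - 932581 = -88000 - 932581 = -1020581$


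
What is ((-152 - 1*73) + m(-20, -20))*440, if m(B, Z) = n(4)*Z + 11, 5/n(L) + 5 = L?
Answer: -50160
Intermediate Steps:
n(L) = 5/(-5 + L)
m(B, Z) = 11 - 5*Z (m(B, Z) = (5/(-5 + 4))*Z + 11 = (5/(-1))*Z + 11 = (5*(-1))*Z + 11 = -5*Z + 11 = 11 - 5*Z)
((-152 - 1*73) + m(-20, -20))*440 = ((-152 - 1*73) + (11 - 5*(-20)))*440 = ((-152 - 73) + (11 + 100))*440 = (-225 + 111)*440 = -114*440 = -50160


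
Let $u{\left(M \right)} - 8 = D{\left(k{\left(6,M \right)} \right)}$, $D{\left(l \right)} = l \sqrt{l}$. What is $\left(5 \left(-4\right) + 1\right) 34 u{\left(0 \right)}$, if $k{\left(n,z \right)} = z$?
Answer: $-5168$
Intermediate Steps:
$D{\left(l \right)} = l^{\frac{3}{2}}$
$u{\left(M \right)} = 8 + M^{\frac{3}{2}}$
$\left(5 \left(-4\right) + 1\right) 34 u{\left(0 \right)} = \left(5 \left(-4\right) + 1\right) 34 \left(8 + 0^{\frac{3}{2}}\right) = \left(-20 + 1\right) 34 \left(8 + 0\right) = \left(-19\right) 34 \cdot 8 = \left(-646\right) 8 = -5168$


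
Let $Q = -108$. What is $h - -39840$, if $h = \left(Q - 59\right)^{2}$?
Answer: $67729$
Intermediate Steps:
$h = 27889$ ($h = \left(-108 - 59\right)^{2} = \left(-167\right)^{2} = 27889$)
$h - -39840 = 27889 - -39840 = 27889 + 39840 = 67729$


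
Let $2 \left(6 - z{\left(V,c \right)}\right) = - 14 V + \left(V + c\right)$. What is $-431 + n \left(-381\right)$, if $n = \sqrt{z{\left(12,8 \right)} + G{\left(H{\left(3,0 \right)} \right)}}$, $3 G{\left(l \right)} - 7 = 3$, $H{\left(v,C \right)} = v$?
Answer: $-431 - 635 \sqrt{30} \approx -3909.0$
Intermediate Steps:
$G{\left(l \right)} = \frac{10}{3}$ ($G{\left(l \right)} = \frac{7}{3} + \frac{1}{3} \cdot 3 = \frac{7}{3} + 1 = \frac{10}{3}$)
$z{\left(V,c \right)} = 6 - \frac{c}{2} + \frac{13 V}{2}$ ($z{\left(V,c \right)} = 6 - \frac{- 14 V + \left(V + c\right)}{2} = 6 - \frac{c - 13 V}{2} = 6 + \left(- \frac{c}{2} + \frac{13 V}{2}\right) = 6 - \frac{c}{2} + \frac{13 V}{2}$)
$n = \frac{5 \sqrt{30}}{3}$ ($n = \sqrt{\left(6 - 4 + \frac{13}{2} \cdot 12\right) + \frac{10}{3}} = \sqrt{\left(6 - 4 + 78\right) + \frac{10}{3}} = \sqrt{80 + \frac{10}{3}} = \sqrt{\frac{250}{3}} = \frac{5 \sqrt{30}}{3} \approx 9.1287$)
$-431 + n \left(-381\right) = -431 + \frac{5 \sqrt{30}}{3} \left(-381\right) = -431 - 635 \sqrt{30}$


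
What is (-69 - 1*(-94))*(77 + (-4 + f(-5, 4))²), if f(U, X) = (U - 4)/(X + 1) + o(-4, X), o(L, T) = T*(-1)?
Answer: 4326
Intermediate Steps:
o(L, T) = -T
f(U, X) = -X + (-4 + U)/(1 + X) (f(U, X) = (U - 4)/(X + 1) - X = (-4 + U)/(1 + X) - X = -X + (-4 + U)/(1 + X))
(-69 - 1*(-94))*(77 + (-4 + f(-5, 4))²) = (-69 - 1*(-94))*(77 + (-4 + (-4 - 5 - 1*4 - 1*4²)/(1 + 4))²) = (-69 + 94)*(77 + (-4 + (-4 - 5 - 4 - 1*16)/5)²) = 25*(77 + (-4 + (-4 - 5 - 4 - 16)/5)²) = 25*(77 + (-4 + (⅕)*(-29))²) = 25*(77 + (-4 - 29/5)²) = 25*(77 + (-49/5)²) = 25*(77 + 2401/25) = 25*(4326/25) = 4326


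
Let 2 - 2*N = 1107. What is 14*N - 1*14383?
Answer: -22118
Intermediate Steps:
N = -1105/2 (N = 1 - 1/2*1107 = 1 - 1107/2 = -1105/2 ≈ -552.50)
14*N - 1*14383 = 14*(-1105/2) - 1*14383 = -7735 - 14383 = -22118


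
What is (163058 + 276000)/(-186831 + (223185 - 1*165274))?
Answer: -219529/64460 ≈ -3.4057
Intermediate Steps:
(163058 + 276000)/(-186831 + (223185 - 1*165274)) = 439058/(-186831 + (223185 - 165274)) = 439058/(-186831 + 57911) = 439058/(-128920) = 439058*(-1/128920) = -219529/64460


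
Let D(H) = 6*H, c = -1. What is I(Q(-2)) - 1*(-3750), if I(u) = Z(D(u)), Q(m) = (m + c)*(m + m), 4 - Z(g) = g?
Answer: 3682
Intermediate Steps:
Z(g) = 4 - g
Q(m) = 2*m*(-1 + m) (Q(m) = (m - 1)*(m + m) = (-1 + m)*(2*m) = 2*m*(-1 + m))
I(u) = 4 - 6*u
I(Q(-2)) - 1*(-3750) = (4 - 12*(-2)*(-1 - 2)) - 1*(-3750) = (4 - 12*(-2)*(-3)) + 3750 = (4 - 6*12) + 3750 = (4 - 72) + 3750 = -68 + 3750 = 3682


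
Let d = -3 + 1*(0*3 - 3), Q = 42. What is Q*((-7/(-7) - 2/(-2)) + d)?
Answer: -168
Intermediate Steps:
d = -6 (d = -3 + 1*(0 - 3) = -3 + 1*(-3) = -3 - 3 = -6)
Q*((-7/(-7) - 2/(-2)) + d) = 42*((-7/(-7) - 2/(-2)) - 6) = 42*((-7*(-⅐) - 2*(-½)) - 6) = 42*((1 + 1) - 6) = 42*(2 - 6) = 42*(-4) = -168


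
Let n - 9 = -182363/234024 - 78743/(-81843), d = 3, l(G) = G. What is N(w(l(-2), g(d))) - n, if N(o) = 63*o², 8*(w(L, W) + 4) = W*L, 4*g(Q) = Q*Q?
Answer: 88683742778409/68100359936 ≈ 1302.3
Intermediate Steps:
g(Q) = Q²/4 (g(Q) = (Q*Q)/4 = Q²/4)
w(L, W) = -4 + L*W/8 (w(L, W) = -4 + (W*L)/8 = -4 + (L*W)/8 = -4 + L*W/8)
n = 19542405879/2128136248 (n = 9 + (-182363/234024 - 78743/(-81843)) = 9 + (-182363*1/234024 - 78743*(-1/81843)) = 9 + (-182363/234024 + 78743/81843) = 9 + 389179647/2128136248 = 19542405879/2128136248 ≈ 9.1829)
N(w(l(-2), g(d))) - n = 63*(-4 + (⅛)*(-2)*((¼)*3²))² - 1*19542405879/2128136248 = 63*(-4 + (⅛)*(-2)*((¼)*9))² - 19542405879/2128136248 = 63*(-4 + (⅛)*(-2)*(9/4))² - 19542405879/2128136248 = 63*(-4 - 9/16)² - 19542405879/2128136248 = 63*(-73/16)² - 19542405879/2128136248 = 63*(5329/256) - 19542405879/2128136248 = 335727/256 - 19542405879/2128136248 = 88683742778409/68100359936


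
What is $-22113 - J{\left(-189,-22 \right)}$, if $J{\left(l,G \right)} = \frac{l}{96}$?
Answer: $- \frac{707553}{32} \approx -22111.0$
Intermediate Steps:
$J{\left(l,G \right)} = \frac{l}{96}$ ($J{\left(l,G \right)} = l \frac{1}{96} = \frac{l}{96}$)
$-22113 - J{\left(-189,-22 \right)} = -22113 - \frac{1}{96} \left(-189\right) = -22113 - - \frac{63}{32} = -22113 + \frac{63}{32} = - \frac{707553}{32}$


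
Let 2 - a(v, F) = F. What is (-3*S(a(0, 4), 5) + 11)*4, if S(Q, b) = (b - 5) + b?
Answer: -16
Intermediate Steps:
a(v, F) = 2 - F
S(Q, b) = -5 + 2*b (S(Q, b) = (-5 + b) + b = -5 + 2*b)
(-3*S(a(0, 4), 5) + 11)*4 = (-3*(-5 + 2*5) + 11)*4 = (-3*(-5 + 10) + 11)*4 = (-3*5 + 11)*4 = (-15 + 11)*4 = -4*4 = -16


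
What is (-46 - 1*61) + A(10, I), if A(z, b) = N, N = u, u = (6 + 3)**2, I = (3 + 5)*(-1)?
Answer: -26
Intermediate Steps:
I = -8 (I = 8*(-1) = -8)
u = 81 (u = 9**2 = 81)
N = 81
A(z, b) = 81
(-46 - 1*61) + A(10, I) = (-46 - 1*61) + 81 = (-46 - 61) + 81 = -107 + 81 = -26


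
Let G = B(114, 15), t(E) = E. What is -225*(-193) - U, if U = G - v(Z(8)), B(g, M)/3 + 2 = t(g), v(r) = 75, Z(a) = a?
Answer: 43164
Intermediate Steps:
B(g, M) = -6 + 3*g
G = 336 (G = -6 + 3*114 = -6 + 342 = 336)
U = 261 (U = 336 - 1*75 = 336 - 75 = 261)
-225*(-193) - U = -225*(-193) - 1*261 = 43425 - 261 = 43164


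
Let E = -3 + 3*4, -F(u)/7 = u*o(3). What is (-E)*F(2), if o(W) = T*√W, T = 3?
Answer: 378*√3 ≈ 654.71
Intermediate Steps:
o(W) = 3*√W
F(u) = -21*u*√3 (F(u) = -7*u*3*√3 = -21*u*√3)
E = 9 (E = -3 + 12 = 9)
(-E)*F(2) = (-1*9)*(-21*2*√3) = -(-378)*√3 = 378*√3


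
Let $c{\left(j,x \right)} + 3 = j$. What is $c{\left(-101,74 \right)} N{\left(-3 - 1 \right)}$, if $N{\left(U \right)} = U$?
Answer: $416$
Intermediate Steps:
$c{\left(j,x \right)} = -3 + j$
$c{\left(-101,74 \right)} N{\left(-3 - 1 \right)} = \left(-3 - 101\right) \left(-3 - 1\right) = - 104 \left(-3 - 1\right) = \left(-104\right) \left(-4\right) = 416$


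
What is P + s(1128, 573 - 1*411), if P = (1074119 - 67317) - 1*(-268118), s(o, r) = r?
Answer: 1275082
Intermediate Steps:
P = 1274920 (P = 1006802 + 268118 = 1274920)
P + s(1128, 573 - 1*411) = 1274920 + (573 - 1*411) = 1274920 + (573 - 411) = 1274920 + 162 = 1275082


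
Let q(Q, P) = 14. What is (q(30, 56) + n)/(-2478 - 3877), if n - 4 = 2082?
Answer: -420/1271 ≈ -0.33045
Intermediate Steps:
n = 2086 (n = 4 + 2082 = 2086)
(q(30, 56) + n)/(-2478 - 3877) = (14 + 2086)/(-2478 - 3877) = 2100/(-6355) = 2100*(-1/6355) = -420/1271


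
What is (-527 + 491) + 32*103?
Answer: 3260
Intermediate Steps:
(-527 + 491) + 32*103 = -36 + 3296 = 3260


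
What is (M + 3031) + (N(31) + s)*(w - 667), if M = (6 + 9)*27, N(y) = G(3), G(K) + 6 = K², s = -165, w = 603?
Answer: 13804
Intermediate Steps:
G(K) = -6 + K²
N(y) = 3 (N(y) = -6 + 3² = -6 + 9 = 3)
M = 405 (M = 15*27 = 405)
(M + 3031) + (N(31) + s)*(w - 667) = (405 + 3031) + (3 - 165)*(603 - 667) = 3436 - 162*(-64) = 3436 + 10368 = 13804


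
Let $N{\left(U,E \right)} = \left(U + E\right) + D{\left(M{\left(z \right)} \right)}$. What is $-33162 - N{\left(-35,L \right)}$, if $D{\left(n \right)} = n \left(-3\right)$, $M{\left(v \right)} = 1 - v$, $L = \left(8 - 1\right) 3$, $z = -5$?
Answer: $-33130$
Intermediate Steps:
$L = 21$ ($L = 7 \cdot 3 = 21$)
$D{\left(n \right)} = - 3 n$
$N{\left(U,E \right)} = -18 + E + U$ ($N{\left(U,E \right)} = \left(U + E\right) - 3 \left(1 - -5\right) = \left(E + U\right) - 3 \left(1 + 5\right) = \left(E + U\right) - 18 = -18 + E + U$)
$-33162 - N{\left(-35,L \right)} = -33162 - \left(-18 + 21 - 35\right) = -33162 - -32 = -33162 + 32 = -33130$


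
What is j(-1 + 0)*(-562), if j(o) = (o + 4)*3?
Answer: -5058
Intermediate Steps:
j(o) = 12 + 3*o (j(o) = (4 + o)*3 = 12 + 3*o)
j(-1 + 0)*(-562) = (12 + 3*(-1 + 0))*(-562) = (12 + 3*(-1))*(-562) = (12 - 3)*(-562) = 9*(-562) = -5058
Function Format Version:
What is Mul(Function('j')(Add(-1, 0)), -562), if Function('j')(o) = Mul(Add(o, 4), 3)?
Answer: -5058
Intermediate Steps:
Function('j')(o) = Add(12, Mul(3, o)) (Function('j')(o) = Mul(Add(4, o), 3) = Add(12, Mul(3, o)))
Mul(Function('j')(Add(-1, 0)), -562) = Mul(Add(12, Mul(3, Add(-1, 0))), -562) = Mul(Add(12, Mul(3, -1)), -562) = Mul(Add(12, -3), -562) = Mul(9, -562) = -5058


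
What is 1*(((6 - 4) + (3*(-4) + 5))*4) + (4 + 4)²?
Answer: 44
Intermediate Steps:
1*(((6 - 4) + (3*(-4) + 5))*4) + (4 + 4)² = 1*((2 + (-12 + 5))*4) + 8² = 1*((2 - 7)*4) + 64 = 1*(-5*4) + 64 = 1*(-20) + 64 = -20 + 64 = 44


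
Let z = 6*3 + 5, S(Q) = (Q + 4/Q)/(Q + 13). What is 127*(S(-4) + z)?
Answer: 25654/9 ≈ 2850.4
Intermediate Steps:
S(Q) = (Q + 4/Q)/(13 + Q)
z = 23 (z = 18 + 5 = 23)
127*(S(-4) + z) = 127*((4 + (-4)²)/((-4)*(13 - 4)) + 23) = 127*(-¼*(4 + 16)/9 + 23) = 127*(-¼*⅑*20 + 23) = 127*(-5/9 + 23) = 127*(202/9) = 25654/9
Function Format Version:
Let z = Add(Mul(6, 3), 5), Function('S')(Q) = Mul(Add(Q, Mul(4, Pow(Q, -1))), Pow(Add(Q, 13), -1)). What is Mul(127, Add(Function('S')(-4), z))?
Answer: Rational(25654, 9) ≈ 2850.4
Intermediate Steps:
Function('S')(Q) = Mul(Pow(Add(13, Q), -1), Add(Q, Mul(4, Pow(Q, -1)))) (Function('S')(Q) = Mul(Add(Q, Mul(4, Pow(Q, -1))), Pow(Add(13, Q), -1)) = Mul(Pow(Add(13, Q), -1), Add(Q, Mul(4, Pow(Q, -1)))))
z = 23 (z = Add(18, 5) = 23)
Mul(127, Add(Function('S')(-4), z)) = Mul(127, Add(Mul(Pow(-4, -1), Pow(Add(13, -4), -1), Add(4, Pow(-4, 2))), 23)) = Mul(127, Add(Mul(Rational(-1, 4), Pow(9, -1), Add(4, 16)), 23)) = Mul(127, Add(Mul(Rational(-1, 4), Rational(1, 9), 20), 23)) = Mul(127, Add(Rational(-5, 9), 23)) = Mul(127, Rational(202, 9)) = Rational(25654, 9)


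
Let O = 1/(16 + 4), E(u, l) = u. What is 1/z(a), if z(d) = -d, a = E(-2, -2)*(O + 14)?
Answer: 10/281 ≈ 0.035587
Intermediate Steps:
O = 1/20 ≈ 0.050000
a = -281/10 (a = -2*(1/20 + 14) = -2*281/20 = -281/10 ≈ -28.100)
1/z(a) = 1/(-1*(-281/10)) = 1/(281/10) = 10/281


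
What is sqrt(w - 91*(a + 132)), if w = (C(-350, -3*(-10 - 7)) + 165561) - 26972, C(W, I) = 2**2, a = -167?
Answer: sqrt(141778) ≈ 376.53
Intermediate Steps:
C(W, I) = 4
w = 138593 (w = (4 + 165561) - 26972 = 165565 - 26972 = 138593)
sqrt(w - 91*(a + 132)) = sqrt(138593 - 91*(-167 + 132)) = sqrt(138593 - 91*(-35)) = sqrt(138593 + 3185) = sqrt(141778)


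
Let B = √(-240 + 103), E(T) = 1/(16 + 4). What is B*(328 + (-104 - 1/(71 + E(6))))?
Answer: 318284*I*√137/1421 ≈ 2621.7*I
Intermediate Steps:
E(T) = 1/20
B = I*√137 (B = √(-137) = I*√137 ≈ 11.705*I)
B*(328 + (-104 - 1/(71 + E(6)))) = (I*√137)*(328 + (-104 - 1/(71 + 1/20))) = (I*√137)*(328 + (-104 - 1/1421/20)) = (I*√137)*(328 + (-104 - 1*20/1421)) = (I*√137)*(328 + (-104 - 20/1421)) = (I*√137)*(328 - 147804/1421) = (I*√137)*(318284/1421) = 318284*I*√137/1421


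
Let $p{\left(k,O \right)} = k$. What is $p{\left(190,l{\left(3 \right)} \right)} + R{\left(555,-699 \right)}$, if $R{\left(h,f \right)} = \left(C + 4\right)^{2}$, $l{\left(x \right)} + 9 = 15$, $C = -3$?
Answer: $191$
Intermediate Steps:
$l{\left(x \right)} = 6$ ($l{\left(x \right)} = -9 + 15 = 6$)
$R{\left(h,f \right)} = 1$ ($R{\left(h,f \right)} = \left(-3 + 4\right)^{2} = 1^{2} = 1$)
$p{\left(190,l{\left(3 \right)} \right)} + R{\left(555,-699 \right)} = 190 + 1 = 191$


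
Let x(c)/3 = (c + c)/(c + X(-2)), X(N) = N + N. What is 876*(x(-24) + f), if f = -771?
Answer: -4696236/7 ≈ -6.7089e+5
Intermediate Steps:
X(N) = 2*N
x(c) = 6*c/(-4 + c) (x(c) = 3*((c + c)/(c + 2*(-2))) = 3*((2*c)/(c - 4)) = 3*((2*c)/(-4 + c)) = 3*(2*c/(-4 + c)) = 6*c/(-4 + c))
876*(x(-24) + f) = 876*(6*(-24)/(-4 - 24) - 771) = 876*(6*(-24)/(-28) - 771) = 876*(6*(-24)*(-1/28) - 771) = 876*(36/7 - 771) = 876*(-5361/7) = -4696236/7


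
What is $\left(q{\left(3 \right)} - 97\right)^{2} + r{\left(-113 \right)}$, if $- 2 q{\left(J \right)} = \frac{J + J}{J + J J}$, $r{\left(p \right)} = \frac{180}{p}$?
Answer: $\frac{17096393}{1808} \approx 9456.0$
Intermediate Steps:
$q{\left(J \right)} = - \frac{J}{J + J^{2}}$ ($q{\left(J \right)} = - \frac{\left(J + J\right) \frac{1}{J + J J}}{2} = - \frac{2 J \frac{1}{J + J^{2}}}{2} = - \frac{J}{J + J^{2}}$)
$\left(q{\left(3 \right)} - 97\right)^{2} + r{\left(-113 \right)} = \left(- \frac{1}{1 + 3} - 97\right)^{2} + \frac{180}{-113} = \left(- \frac{1}{4} - 97\right)^{2} + 180 \left(- \frac{1}{113}\right) = \left(\left(-1\right) \frac{1}{4} - 97\right)^{2} - \frac{180}{113} = \left(- \frac{1}{4} - 97\right)^{2} - \frac{180}{113} = \left(- \frac{389}{4}\right)^{2} - \frac{180}{113} = \frac{151321}{16} - \frac{180}{113} = \frac{17096393}{1808}$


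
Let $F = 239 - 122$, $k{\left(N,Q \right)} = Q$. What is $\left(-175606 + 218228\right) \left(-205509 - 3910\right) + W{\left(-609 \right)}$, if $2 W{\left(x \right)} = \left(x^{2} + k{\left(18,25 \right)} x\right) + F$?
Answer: $- \frac{17851357463}{2} \approx -8.9257 \cdot 10^{9}$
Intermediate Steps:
$F = 117$ ($F = 239 - 122 = 117$)
$W{\left(x \right)} = \frac{117}{2} + \frac{x^{2}}{2} + \frac{25 x}{2}$ ($W{\left(x \right)} = \frac{\left(x^{2} + 25 x\right) + 117}{2} = \frac{117 + x^{2} + 25 x}{2} = \frac{117}{2} + \frac{x^{2}}{2} + \frac{25 x}{2}$)
$\left(-175606 + 218228\right) \left(-205509 - 3910\right) + W{\left(-609 \right)} = \left(-175606 + 218228\right) \left(-205509 - 3910\right) + \left(\frac{117}{2} + \frac{\left(-609\right)^{2}}{2} + \frac{25}{2} \left(-609\right)\right) = 42622 \left(-209419\right) + \left(\frac{117}{2} + \frac{1}{2} \cdot 370881 - \frac{15225}{2}\right) = -8925856618 + \left(\frac{117}{2} + \frac{370881}{2} - \frac{15225}{2}\right) = -8925856618 + \frac{355773}{2} = - \frac{17851357463}{2}$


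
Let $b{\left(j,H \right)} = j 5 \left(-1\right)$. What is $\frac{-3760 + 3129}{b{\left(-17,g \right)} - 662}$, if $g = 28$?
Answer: $\frac{631}{577} \approx 1.0936$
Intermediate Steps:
$b{\left(j,H \right)} = - 5 j$ ($b{\left(j,H \right)} = 5 j \left(-1\right) = - 5 j$)
$\frac{-3760 + 3129}{b{\left(-17,g \right)} - 662} = \frac{-3760 + 3129}{\left(-5\right) \left(-17\right) - 662} = - \frac{631}{85 - 662} = - \frac{631}{-577} = \left(-631\right) \left(- \frac{1}{577}\right) = \frac{631}{577}$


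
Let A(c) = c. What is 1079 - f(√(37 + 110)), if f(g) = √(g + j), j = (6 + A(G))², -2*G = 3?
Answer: 1079 - √(81 + 28*√3)/2 ≈ 1073.3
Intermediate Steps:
G = -3/2 (G = -½*3 = -3/2 ≈ -1.5000)
j = 81/4 (j = (6 - 3/2)² = (9/2)² = 81/4 ≈ 20.250)
f(g) = √(81/4 + g) (f(g) = √(g + 81/4) = √(81/4 + g))
1079 - f(√(37 + 110)) = 1079 - √(81 + 4*√(37 + 110))/2 = 1079 - √(81 + 4*√147)/2 = 1079 - √(81 + 4*(7*√3))/2 = 1079 - √(81 + 28*√3)/2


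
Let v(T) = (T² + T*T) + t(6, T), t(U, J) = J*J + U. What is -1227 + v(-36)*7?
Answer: 26031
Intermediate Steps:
t(U, J) = U + J² (t(U, J) = J² + U = U + J²)
v(T) = 6 + 3*T² (v(T) = (T² + T*T) + (6 + T²) = (T² + T²) + (6 + T²) = 2*T² + (6 + T²) = 6 + 3*T²)
-1227 + v(-36)*7 = -1227 + (6 + 3*(-36)²)*7 = -1227 + (6 + 3*1296)*7 = -1227 + (6 + 3888)*7 = -1227 + 3894*7 = -1227 + 27258 = 26031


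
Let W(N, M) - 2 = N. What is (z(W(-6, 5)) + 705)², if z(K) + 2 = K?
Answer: 488601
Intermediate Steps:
W(N, M) = 2 + N
z(K) = -2 + K
(z(W(-6, 5)) + 705)² = ((-2 + (2 - 6)) + 705)² = ((-2 - 4) + 705)² = (-6 + 705)² = 699² = 488601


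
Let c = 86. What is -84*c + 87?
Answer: -7137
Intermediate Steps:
-84*c + 87 = -84*86 + 87 = -7224 + 87 = -7137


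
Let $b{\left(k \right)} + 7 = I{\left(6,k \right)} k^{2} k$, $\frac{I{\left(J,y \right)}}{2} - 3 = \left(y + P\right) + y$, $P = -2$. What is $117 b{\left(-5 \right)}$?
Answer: $262431$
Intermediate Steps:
$I{\left(J,y \right)} = 2 + 4 y$ ($I{\left(J,y \right)} = 6 + 2 \left(\left(y - 2\right) + y\right) = 6 + 2 \left(\left(-2 + y\right) + y\right) = 6 + 2 \left(-2 + 2 y\right) = 6 + \left(-4 + 4 y\right) = 2 + 4 y$)
$b{\left(k \right)} = -7 + k^{3} \left(2 + 4 k\right)$ ($b{\left(k \right)} = -7 + \left(2 + 4 k\right) k^{2} k = -7 + k^{2} \left(2 + 4 k\right) k = -7 + k^{3} \left(2 + 4 k\right)$)
$117 b{\left(-5 \right)} = 117 \left(-7 + \left(-5\right)^{3} \left(2 + 4 \left(-5\right)\right)\right) = 117 \left(-7 - 125 \left(2 - 20\right)\right) = 117 \left(-7 - -2250\right) = 117 \left(-7 + 2250\right) = 117 \cdot 2243 = 262431$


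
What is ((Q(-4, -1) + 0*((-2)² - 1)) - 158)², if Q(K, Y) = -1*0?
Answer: 24964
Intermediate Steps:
Q(K, Y) = 0
((Q(-4, -1) + 0*((-2)² - 1)) - 158)² = ((0 + 0*((-2)² - 1)) - 158)² = ((0 + 0*(4 - 1)) - 158)² = ((0 + 0*3) - 158)² = ((0 + 0) - 158)² = (0 - 158)² = (-158)² = 24964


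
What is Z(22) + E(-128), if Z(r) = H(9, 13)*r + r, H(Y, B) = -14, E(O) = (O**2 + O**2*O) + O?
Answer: -2081182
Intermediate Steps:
E(O) = O + O**2 + O**3 (E(O) = (O**2 + O**3) + O = O + O**2 + O**3)
Z(r) = -13*r (Z(r) = -14*r + r = -13*r)
Z(22) + E(-128) = -13*22 - 128*(1 - 128 + (-128)**2) = -286 - 128*(1 - 128 + 16384) = -286 - 128*16257 = -286 - 2080896 = -2081182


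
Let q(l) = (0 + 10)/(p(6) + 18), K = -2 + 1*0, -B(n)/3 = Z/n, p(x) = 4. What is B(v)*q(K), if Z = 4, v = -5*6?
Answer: 2/11 ≈ 0.18182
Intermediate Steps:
v = -30
B(n) = -12/n
K = -2 (K = -2 + 0 = -2)
q(l) = 5/11 (q(l) = (0 + 10)/(4 + 18) = 10/22 = 10*(1/22) = 5/11)
B(v)*q(K) = -12/(-30)*(5/11) = -12*(-1/30)*(5/11) = (2/5)*(5/11) = 2/11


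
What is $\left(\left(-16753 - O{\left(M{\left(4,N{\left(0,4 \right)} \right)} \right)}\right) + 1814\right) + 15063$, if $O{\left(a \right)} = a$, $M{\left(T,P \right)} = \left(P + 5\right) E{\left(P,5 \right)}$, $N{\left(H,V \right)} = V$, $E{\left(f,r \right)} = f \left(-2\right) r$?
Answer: $484$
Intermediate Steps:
$E{\left(f,r \right)} = - 2 f r$
$M{\left(T,P \right)} = - 10 P \left(5 + P\right)$ ($M{\left(T,P \right)} = \left(P + 5\right) \left(\left(-2\right) P 5\right) = \left(5 + P\right) \left(- 10 P\right) = - 10 P \left(5 + P\right)$)
$\left(\left(-16753 - O{\left(M{\left(4,N{\left(0,4 \right)} \right)} \right)}\right) + 1814\right) + 15063 = \left(\left(-16753 - \left(-10\right) 4 \left(5 + 4\right)\right) + 1814\right) + 15063 = \left(\left(-16753 - \left(-10\right) 4 \cdot 9\right) + 1814\right) + 15063 = \left(\left(-16753 - -360\right) + 1814\right) + 15063 = \left(\left(-16753 + 360\right) + 1814\right) + 15063 = \left(-16393 + 1814\right) + 15063 = -14579 + 15063 = 484$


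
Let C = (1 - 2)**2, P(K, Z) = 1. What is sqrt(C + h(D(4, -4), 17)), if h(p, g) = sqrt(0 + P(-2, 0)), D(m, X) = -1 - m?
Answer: sqrt(2) ≈ 1.4142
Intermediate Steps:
h(p, g) = 1 (h(p, g) = sqrt(0 + 1) = sqrt(1) = 1)
C = 1 (C = (-1)**2 = 1)
sqrt(C + h(D(4, -4), 17)) = sqrt(1 + 1) = sqrt(2)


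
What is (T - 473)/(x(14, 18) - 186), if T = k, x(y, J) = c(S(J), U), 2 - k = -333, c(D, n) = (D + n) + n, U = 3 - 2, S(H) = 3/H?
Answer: 828/1103 ≈ 0.75068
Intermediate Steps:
U = 1
c(D, n) = D + 2*n
k = 335 (k = 2 - 1*(-333) = 2 + 333 = 335)
x(y, J) = 2 + 3/J (x(y, J) = 3/J + 2*1 = 3/J + 2 = 2 + 3/J)
T = 335
(T - 473)/(x(14, 18) - 186) = (335 - 473)/((2 + 3/18) - 186) = -138/((2 + 3*(1/18)) - 186) = -138/((2 + ⅙) - 186) = -138/(13/6 - 186) = -138/(-1103/6) = -138*(-6/1103) = 828/1103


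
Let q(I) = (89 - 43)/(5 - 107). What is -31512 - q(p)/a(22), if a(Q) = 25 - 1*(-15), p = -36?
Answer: -64284457/2040 ≈ -31512.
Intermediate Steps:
a(Q) = 40 (a(Q) = 25 + 15 = 40)
q(I) = -23/51 (q(I) = 46/(-102) = 46*(-1/102) = -23/51)
-31512 - q(p)/a(22) = -31512 - (-23)/(51*40) = -31512 - 1*(-23/2040) = -31512 + 23/2040 = -64284457/2040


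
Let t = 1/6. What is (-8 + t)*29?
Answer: -1363/6 ≈ -227.17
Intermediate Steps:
t = 1/6 ≈ 0.16667
(-8 + t)*29 = (-8 + 1/6)*29 = -47/6*29 = -1363/6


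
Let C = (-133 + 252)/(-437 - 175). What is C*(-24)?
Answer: 14/3 ≈ 4.6667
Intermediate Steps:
C = -7/36 (C = 119/(-612) = 119*(-1/612) = -7/36 ≈ -0.19444)
C*(-24) = -7/36*(-24) = 14/3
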